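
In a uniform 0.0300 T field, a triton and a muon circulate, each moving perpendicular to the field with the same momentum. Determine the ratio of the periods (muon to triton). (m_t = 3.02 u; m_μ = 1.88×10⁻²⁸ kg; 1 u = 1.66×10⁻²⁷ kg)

ratio ≈ 0.0375

T = 2πm/(qB) is independent of speed, so T₂/T₁ = (m₂/q₂)/(m₁/q₁).
T_{muon}/T_{triton} = (1.88×10^-28/1e) / (5.01×10^-27/1e) = 0.0375.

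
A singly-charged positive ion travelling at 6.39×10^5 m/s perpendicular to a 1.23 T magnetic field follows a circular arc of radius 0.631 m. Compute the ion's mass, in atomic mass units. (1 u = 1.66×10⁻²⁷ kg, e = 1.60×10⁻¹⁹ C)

m ≈ 117 u

qvB = mv²/r ⇒ m = qBr/v.
m = (1×1.60×10^-19)(1.23)(0.631) / (6.39×10^5) = 1.94×10^-25 kg = 117 u.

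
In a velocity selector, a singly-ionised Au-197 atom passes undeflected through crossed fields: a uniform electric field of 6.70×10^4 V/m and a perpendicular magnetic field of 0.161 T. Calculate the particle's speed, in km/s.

v ≈ 416 km/s

For zero net force, qE = qvB, so v = E/B.
v = (6.70×10^4) / (0.161) = 4.16×10^5 m/s.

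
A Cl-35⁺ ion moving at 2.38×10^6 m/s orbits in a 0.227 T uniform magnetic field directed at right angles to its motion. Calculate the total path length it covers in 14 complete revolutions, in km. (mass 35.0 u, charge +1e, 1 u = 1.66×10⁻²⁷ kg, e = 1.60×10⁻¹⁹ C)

L ≈ 0.335 km

r = mv/(qB) = 3.81 m, so one revolution covers 2πr = 23.9 m.
In 14 revolutions: L = 14·2πr = 335 m.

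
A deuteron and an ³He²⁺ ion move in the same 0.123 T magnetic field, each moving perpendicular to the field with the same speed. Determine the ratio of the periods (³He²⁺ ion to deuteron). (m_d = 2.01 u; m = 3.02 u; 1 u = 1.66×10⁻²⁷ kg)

ratio ≈ 0.751

T = 2πm/(qB) is independent of speed, so T₂/T₁ = (m₂/q₂)/(m₁/q₁).
T_{³He²⁺ ion}/T_{deuteron} = (5.01×10^-27/2e) / (3.34×10^-27/1e) = 0.751.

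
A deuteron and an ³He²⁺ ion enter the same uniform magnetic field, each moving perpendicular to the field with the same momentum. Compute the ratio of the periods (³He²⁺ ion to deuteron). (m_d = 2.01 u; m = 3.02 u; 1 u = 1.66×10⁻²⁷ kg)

T = 2πm/(qB) is independent of speed, so T₂/T₁ = (m₂/q₂)/(m₁/q₁).
T_{³He²⁺ ion}/T_{deuteron} = (5.01×10^-27/2e) / (3.34×10^-27/1e) = 0.751.

ratio ≈ 0.751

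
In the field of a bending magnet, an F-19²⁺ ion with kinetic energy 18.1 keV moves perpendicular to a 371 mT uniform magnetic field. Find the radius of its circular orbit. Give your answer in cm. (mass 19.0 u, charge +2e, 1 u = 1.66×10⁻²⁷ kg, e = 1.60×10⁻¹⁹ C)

Convert the energy: K = 18.1 keV = 2.90×10^-15 J.
v = √(2K/m) = √(2·2.90×10^-15/3.15×10^-26) = 4.29×10^5 m/s.
r = mv/(qB) = (3.15×10^-26)(4.29×10^5) / [(2×1.60×10^-19)(0.371)] = 0.114 m.

r ≈ 11.4 cm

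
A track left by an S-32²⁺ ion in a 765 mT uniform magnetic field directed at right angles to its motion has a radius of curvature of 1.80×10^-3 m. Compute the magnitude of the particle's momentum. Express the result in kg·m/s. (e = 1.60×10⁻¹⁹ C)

Since qvB = mv²/r, the momentum p = mv = qBr.
p = (2×1.60×10^-19)(0.765)(1.80×10^-3) = 4.41×10^-22 kg·m/s.

p ≈ 4.41×10^-22 kg·m/s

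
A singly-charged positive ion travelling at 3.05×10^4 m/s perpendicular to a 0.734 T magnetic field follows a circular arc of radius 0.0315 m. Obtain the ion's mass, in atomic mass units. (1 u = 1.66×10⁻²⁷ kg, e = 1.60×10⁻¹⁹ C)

qvB = mv²/r ⇒ m = qBr/v.
m = (1×1.60×10^-19)(0.734)(0.0315) / (3.05×10^4) = 1.21×10^-25 kg = 73.1 u.

m ≈ 73.1 u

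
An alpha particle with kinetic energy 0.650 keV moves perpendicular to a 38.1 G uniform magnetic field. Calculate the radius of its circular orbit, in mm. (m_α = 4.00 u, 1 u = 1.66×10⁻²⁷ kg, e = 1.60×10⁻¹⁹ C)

r ≈ 964 mm

Convert the energy: K = 0.650 keV = 1.04×10^-16 J.
v = √(2K/m) = √(2·1.04×10^-16/6.64×10^-27) = 1.77×10^5 m/s.
r = mv/(qB) = (6.64×10^-27)(1.77×10^5) / [(2×1.60×10^-19)(3.81×10^-3)] = 0.964 m.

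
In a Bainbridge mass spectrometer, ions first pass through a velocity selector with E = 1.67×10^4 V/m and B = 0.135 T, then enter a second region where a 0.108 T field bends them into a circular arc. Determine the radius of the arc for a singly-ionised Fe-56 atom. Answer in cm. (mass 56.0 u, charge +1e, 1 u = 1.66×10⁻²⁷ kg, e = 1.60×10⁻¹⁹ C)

r ≈ 66.5 cm

The selector passes v = E/B = 1.67×10^4/0.135 = 1.24×10^5 m/s.
In the deflection region, r = mv/(qB₂) = (9.30×10^-26)(1.24×10^5) / [(1×1.60×10^-19)(0.108)] = 0.665 m.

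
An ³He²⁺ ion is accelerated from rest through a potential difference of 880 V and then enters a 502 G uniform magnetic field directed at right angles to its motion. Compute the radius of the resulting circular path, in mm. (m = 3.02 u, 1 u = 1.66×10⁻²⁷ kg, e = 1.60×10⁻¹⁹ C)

The kinetic energy gained is K = qV = (2×1.60×10^-19)(880) = 2.82×10^-16 J.
v = √(2K/m) = 3.35×10^5 m/s.
r = mv/(qB) = (5.01×10^-27)(3.35×10^5) / [(2×1.60×10^-19)(0.0502)] = 0.105 m.

r ≈ 105 mm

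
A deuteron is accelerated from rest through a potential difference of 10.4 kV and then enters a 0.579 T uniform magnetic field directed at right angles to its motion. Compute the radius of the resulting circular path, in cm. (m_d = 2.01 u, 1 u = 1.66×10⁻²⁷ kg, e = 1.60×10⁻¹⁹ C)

r ≈ 3.60 cm

The kinetic energy gained is K = qV = (1×1.60×10^-19)(1.04×10^4) = 1.66×10^-15 J.
v = √(2K/m) = 9.99×10^5 m/s.
r = mv/(qB) = (3.34×10^-27)(9.99×10^5) / [(1×1.60×10^-19)(0.579)] = 0.0360 m.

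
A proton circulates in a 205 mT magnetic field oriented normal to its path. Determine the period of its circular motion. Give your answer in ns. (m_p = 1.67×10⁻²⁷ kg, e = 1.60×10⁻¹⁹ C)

The cyclotron period is independent of speed: T = 2πm/(qB).
T = 2π(1.67×10^-27) / [(1×1.60×10^-19)(0.205)] = 3.20×10^-7 s.

T ≈ 320 ns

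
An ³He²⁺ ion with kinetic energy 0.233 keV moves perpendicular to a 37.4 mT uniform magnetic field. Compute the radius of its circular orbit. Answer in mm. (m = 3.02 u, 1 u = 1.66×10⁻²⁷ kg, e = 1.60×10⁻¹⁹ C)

r ≈ 51.1 mm

Convert the energy: K = 0.233 keV = 3.73×10^-17 J.
v = √(2K/m) = √(2·3.73×10^-17/5.01×10^-27) = 1.22×10^5 m/s.
r = mv/(qB) = (5.01×10^-27)(1.22×10^5) / [(2×1.60×10^-19)(0.0374)] = 0.0511 m.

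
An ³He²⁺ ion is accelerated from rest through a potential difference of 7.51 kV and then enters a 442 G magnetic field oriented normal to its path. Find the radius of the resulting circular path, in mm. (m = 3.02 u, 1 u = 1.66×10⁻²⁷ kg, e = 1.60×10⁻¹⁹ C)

r ≈ 347 mm

The kinetic energy gained is K = qV = (2×1.60×10^-19)(7510) = 2.40×10^-15 J.
v = √(2K/m) = 9.79×10^5 m/s.
r = mv/(qB) = (5.01×10^-27)(9.79×10^5) / [(2×1.60×10^-19)(0.0442)] = 0.347 m.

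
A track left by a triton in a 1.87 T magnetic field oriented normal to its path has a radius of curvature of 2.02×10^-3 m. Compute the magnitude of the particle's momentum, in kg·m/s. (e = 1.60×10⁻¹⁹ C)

p ≈ 6.04×10^-22 kg·m/s

Since qvB = mv²/r, the momentum p = mv = qBr.
p = (1×1.60×10^-19)(1.87)(2.02×10^-3) = 6.04×10^-22 kg·m/s.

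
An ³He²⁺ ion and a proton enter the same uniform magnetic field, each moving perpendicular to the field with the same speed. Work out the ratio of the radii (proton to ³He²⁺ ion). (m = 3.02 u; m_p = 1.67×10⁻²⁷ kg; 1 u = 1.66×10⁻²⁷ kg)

r = mv/(qB) ⇒ at equal v, r ∝ m/q.
r_{proton}/r_{³He²⁺ ion} = 0.666.

ratio ≈ 0.666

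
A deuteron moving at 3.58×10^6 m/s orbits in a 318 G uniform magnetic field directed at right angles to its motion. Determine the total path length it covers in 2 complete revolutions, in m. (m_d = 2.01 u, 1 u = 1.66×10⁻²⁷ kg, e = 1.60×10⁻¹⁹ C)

r = mv/(qB) = 2.35 m, so one revolution covers 2πr = 14.8 m.
In 2 revolutions: L = 2·2πr = 29.5 m.

L ≈ 29.5 m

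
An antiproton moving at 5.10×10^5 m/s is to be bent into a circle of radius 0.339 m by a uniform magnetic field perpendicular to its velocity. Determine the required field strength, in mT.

qvB = mv²/r gives B = mv/(qr).
B = (1.67×10^-27)(5.10×10^5) / [(1×1.60×10^-19)(0.339)] = 0.0157 T.

B ≈ 15.7 mT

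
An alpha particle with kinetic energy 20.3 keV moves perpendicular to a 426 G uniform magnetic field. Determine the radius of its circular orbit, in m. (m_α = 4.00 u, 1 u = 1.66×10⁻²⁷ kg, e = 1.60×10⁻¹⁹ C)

Convert the energy: K = 20.3 keV = 3.25×10^-15 J.
v = √(2K/m) = √(2·3.25×10^-15/6.64×10^-27) = 9.89×10^5 m/s.
r = mv/(qB) = (6.64×10^-27)(9.89×10^5) / [(2×1.60×10^-19)(0.0426)] = 0.482 m.

r ≈ 0.482 m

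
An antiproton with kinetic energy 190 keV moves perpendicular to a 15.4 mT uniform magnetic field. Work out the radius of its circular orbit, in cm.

Convert the energy: K = 190 keV = 3.04×10^-14 J.
v = √(2K/m) = √(2·3.04×10^-14/1.67×10^-27) = 6.03×10^6 m/s.
r = mv/(qB) = (1.67×10^-27)(6.03×10^6) / [(1×1.60×10^-19)(0.0154)] = 4.09 m.

r ≈ 409 cm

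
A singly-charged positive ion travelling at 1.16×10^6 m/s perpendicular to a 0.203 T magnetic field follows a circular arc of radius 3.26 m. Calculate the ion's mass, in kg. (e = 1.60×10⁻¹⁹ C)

m ≈ 9.13×10^-26 kg

qvB = mv²/r ⇒ m = qBr/v.
m = (1×1.60×10^-19)(0.203)(3.26) / (1.16×10^6) = 9.13×10^-26 kg.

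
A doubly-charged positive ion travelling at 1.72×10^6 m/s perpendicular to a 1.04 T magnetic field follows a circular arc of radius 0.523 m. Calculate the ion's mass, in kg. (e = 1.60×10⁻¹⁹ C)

qvB = mv²/r ⇒ m = qBr/v.
m = (2×1.60×10^-19)(1.04)(0.523) / (1.72×10^6) = 1.01×10^-25 kg.

m ≈ 1.01×10^-25 kg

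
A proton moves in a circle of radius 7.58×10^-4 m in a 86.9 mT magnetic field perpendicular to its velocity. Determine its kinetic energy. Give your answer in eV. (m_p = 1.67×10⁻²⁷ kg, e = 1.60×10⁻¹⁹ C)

K ≈ 0.208 eV

v = qBr/m = (1×1.60×10^-19)(0.0869)(7.58×10^-4) / (1.67×10^-27) = 6310 m/s.
K = ½mv² = 0.5·(1.67×10^-27)·(6310)² = 3.33×10^-20 J = 0.208 eV.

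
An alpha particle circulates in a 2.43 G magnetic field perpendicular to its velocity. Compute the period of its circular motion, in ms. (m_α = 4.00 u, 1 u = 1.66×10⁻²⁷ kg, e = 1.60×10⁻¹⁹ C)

T ≈ 0.537 ms

The cyclotron period is independent of speed: T = 2πm/(qB).
T = 2π(6.64×10^-27) / [(2×1.60×10^-19)(2.43×10^-4)] = 5.37×10^-4 s.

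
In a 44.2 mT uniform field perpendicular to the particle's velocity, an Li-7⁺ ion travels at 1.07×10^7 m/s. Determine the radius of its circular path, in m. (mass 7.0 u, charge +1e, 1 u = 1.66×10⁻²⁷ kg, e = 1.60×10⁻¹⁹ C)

The magnetic force provides the centripetal force: qvB = mv²/r, so r = mv/(qB).
r = (1.16×10^-26 kg)(1.07×10^7 m/s) / [(1×1.60×10^-19 C)(0.0442 T)] = 17.6 m.

r ≈ 17.6 m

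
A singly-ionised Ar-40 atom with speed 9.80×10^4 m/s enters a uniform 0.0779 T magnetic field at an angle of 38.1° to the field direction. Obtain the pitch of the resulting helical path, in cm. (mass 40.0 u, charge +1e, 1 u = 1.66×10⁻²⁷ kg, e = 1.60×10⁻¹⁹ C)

pitch ≈ 258 cm

The velocity component along B is v∥ = v cos38.1° = 7.71×10^4 m/s.
The cyclotron period T = 2πm/(qB) = 3.35×10^-5 s is set by m, q, B alone.
Pitch = v∥·T = (7.71×10^4)(3.35×10^-5) = 2.58 m.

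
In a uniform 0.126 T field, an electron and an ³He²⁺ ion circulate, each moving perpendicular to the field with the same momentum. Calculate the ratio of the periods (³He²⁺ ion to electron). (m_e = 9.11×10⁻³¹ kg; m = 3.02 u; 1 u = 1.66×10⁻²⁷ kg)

ratio ≈ 2750

T = 2πm/(qB) is independent of speed, so T₂/T₁ = (m₂/q₂)/(m₁/q₁).
T_{³He²⁺ ion}/T_{electron} = (5.01×10^-27/2e) / (9.11×10^-31/1e) = 2750.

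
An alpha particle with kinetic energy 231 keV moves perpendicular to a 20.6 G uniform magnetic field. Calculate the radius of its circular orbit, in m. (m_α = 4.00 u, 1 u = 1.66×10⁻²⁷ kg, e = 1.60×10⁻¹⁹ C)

Convert the energy: K = 231 keV = 3.70×10^-14 J.
v = √(2K/m) = √(2·3.70×10^-14/6.64×10^-27) = 3.34×10^6 m/s.
r = mv/(qB) = (6.64×10^-27)(3.34×10^6) / [(2×1.60×10^-19)(2.06×10^-3)] = 33.6 m.

r ≈ 33.6 m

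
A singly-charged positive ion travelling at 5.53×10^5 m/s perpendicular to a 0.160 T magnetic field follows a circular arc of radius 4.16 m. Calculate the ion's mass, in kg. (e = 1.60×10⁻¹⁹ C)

m ≈ 1.93×10^-25 kg

qvB = mv²/r ⇒ m = qBr/v.
m = (1×1.60×10^-19)(0.160)(4.16) / (5.53×10^5) = 1.93×10^-25 kg.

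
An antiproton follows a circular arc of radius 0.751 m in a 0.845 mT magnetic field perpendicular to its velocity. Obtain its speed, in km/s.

v ≈ 60.8 km/s

From qvB = mv²/r, v = qBr/m.
v = (1×1.60×10^-19)(8.45×10^-4)(0.751) / (1.67×10^-27) = 6.08×10^4 m/s.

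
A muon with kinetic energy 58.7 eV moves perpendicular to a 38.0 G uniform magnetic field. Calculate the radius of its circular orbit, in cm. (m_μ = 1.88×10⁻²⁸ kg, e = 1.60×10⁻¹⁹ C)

r ≈ 9.77 cm

Convert the energy: K = 58.7 eV = 9.39×10^-18 J.
v = √(2K/m) = √(2·9.39×10^-18/1.88×10^-28) = 3.16×10^5 m/s.
r = mv/(qB) = (1.88×10^-28)(3.16×10^5) / [(1×1.60×10^-19)(3.80×10^-3)] = 0.0977 m.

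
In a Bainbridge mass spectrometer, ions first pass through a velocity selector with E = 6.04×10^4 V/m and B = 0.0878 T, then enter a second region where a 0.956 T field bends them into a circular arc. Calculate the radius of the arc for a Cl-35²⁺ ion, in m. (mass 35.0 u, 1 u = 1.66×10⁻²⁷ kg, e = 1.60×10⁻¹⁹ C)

r ≈ 0.131 m

The selector passes v = E/B = 6.04×10^4/0.0878 = 6.88×10^5 m/s.
In the deflection region, r = mv/(qB₂) = (5.81×10^-26)(6.88×10^5) / [(2×1.60×10^-19)(0.956)] = 0.131 m.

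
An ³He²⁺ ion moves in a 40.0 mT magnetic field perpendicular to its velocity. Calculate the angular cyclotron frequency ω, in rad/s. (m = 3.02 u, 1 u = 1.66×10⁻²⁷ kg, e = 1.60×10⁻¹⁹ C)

ω ≈ 2.55×10^6 rad/s

ω = qB/m = (2×1.60×10^-19)(0.0400) / (5.01×10^-27) = 2.55×10^6 rad/s.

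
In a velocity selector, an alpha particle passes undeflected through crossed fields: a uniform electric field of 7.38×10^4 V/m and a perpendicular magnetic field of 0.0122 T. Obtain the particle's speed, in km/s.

v ≈ 6050 km/s

For zero net force, qE = qvB, so v = E/B.
v = (7.38×10^4) / (0.0122) = 6.05×10^6 m/s.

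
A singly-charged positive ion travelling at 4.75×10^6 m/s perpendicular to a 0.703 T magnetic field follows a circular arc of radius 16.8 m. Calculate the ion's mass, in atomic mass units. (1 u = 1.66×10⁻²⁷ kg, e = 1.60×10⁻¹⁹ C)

qvB = mv²/r ⇒ m = qBr/v.
m = (1×1.60×10^-19)(0.703)(16.8) / (4.75×10^6) = 3.98×10^-25 kg = 240 u.

m ≈ 240 u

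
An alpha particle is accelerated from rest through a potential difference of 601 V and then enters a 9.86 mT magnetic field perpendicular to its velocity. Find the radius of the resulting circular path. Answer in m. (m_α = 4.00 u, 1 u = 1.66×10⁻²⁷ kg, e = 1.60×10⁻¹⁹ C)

The kinetic energy gained is K = qV = (2×1.60×10^-19)(601) = 1.92×10^-16 J.
v = √(2K/m) = 2.41×10^5 m/s.
r = mv/(qB) = (6.64×10^-27)(2.41×10^5) / [(2×1.60×10^-19)(9.86×10^-3)] = 0.507 m.

r ≈ 0.507 m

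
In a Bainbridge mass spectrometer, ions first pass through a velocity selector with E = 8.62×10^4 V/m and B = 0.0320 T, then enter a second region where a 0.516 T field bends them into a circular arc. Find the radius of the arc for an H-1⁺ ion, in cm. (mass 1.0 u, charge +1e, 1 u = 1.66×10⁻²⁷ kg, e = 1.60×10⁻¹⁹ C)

r ≈ 5.42 cm

The selector passes v = E/B = 8.62×10^4/0.0320 = 2.69×10^6 m/s.
In the deflection region, r = mv/(qB₂) = (1.66×10^-27)(2.69×10^6) / [(1×1.60×10^-19)(0.516)] = 0.0542 m.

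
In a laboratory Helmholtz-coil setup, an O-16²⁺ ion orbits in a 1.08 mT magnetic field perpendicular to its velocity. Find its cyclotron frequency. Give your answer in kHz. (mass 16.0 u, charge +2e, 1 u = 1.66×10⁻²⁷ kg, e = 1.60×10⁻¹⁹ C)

f = qB/(2πm) = (2×1.60×10^-19)(1.08×10^-3) / [2π(2.66×10^-26)] = 2070 Hz.

f ≈ 2.07 kHz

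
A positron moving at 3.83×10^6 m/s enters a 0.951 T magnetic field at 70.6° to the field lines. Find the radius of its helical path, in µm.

r ≈ 21.6 µm

Only the perpendicular component v⊥ = v sin70.6° = 3.61×10^6 m/s is bent by the field.
r = m v⊥ /(qB) = (9.11×10^-31)(3.61×10^6) / [(1×1.60×10^-19)(0.951)] = 2.16×10^-5 m.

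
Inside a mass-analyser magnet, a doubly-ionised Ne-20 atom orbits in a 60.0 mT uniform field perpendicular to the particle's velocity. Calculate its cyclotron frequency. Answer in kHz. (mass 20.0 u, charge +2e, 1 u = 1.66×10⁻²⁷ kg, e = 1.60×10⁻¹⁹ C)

f = qB/(2πm) = (2×1.60×10^-19)(0.0600) / [2π(3.32×10^-26)] = 9.20×10^4 Hz.

f ≈ 92.0 kHz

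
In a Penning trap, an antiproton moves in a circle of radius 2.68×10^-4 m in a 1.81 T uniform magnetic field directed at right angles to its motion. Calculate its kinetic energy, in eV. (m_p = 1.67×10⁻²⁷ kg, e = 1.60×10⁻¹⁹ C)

K ≈ 11.3 eV

v = qBr/m = (1×1.60×10^-19)(1.81)(2.68×10^-4) / (1.67×10^-27) = 4.65×10^4 m/s.
K = ½mv² = 0.5·(1.67×10^-27)·(4.65×10^4)² = 1.80×10^-18 J = 11.3 eV.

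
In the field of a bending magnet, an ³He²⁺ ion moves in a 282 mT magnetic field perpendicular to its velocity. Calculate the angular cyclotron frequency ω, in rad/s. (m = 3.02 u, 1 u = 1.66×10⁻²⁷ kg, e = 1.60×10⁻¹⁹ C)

ω ≈ 1.80×10^7 rad/s

ω = qB/m = (2×1.60×10^-19)(0.282) / (5.01×10^-27) = 1.80×10^7 rad/s.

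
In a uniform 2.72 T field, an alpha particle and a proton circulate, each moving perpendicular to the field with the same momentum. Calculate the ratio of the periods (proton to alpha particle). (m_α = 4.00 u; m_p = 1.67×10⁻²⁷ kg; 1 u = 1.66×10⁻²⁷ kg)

T = 2πm/(qB) is independent of speed, so T₂/T₁ = (m₂/q₂)/(m₁/q₁).
T_{proton}/T_{alpha particle} = (1.67×10^-27/1e) / (6.64×10^-27/2e) = 0.503.

ratio ≈ 0.503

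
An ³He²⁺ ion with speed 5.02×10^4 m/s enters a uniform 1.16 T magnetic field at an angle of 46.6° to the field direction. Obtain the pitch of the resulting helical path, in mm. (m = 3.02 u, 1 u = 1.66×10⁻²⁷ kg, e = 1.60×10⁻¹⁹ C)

pitch ≈ 2.93 mm

The velocity component along B is v∥ = v cos46.6° = 3.45×10^4 m/s.
The cyclotron period T = 2πm/(qB) = 8.49×10^-8 s is set by m, q, B alone.
Pitch = v∥·T = (3.45×10^4)(8.49×10^-8) = 2.93×10^-3 m.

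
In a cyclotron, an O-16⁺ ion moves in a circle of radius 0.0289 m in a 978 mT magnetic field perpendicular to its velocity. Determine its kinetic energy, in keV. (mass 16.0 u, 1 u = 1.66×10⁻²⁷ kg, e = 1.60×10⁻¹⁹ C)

K ≈ 2.41 keV

v = qBr/m = (1×1.60×10^-19)(0.978)(0.0289) / (2.66×10^-26) = 1.70×10^5 m/s.
K = ½mv² = 0.5·(2.66×10^-26)·(1.70×10^5)² = 3.85×10^-16 J = 2.41 keV.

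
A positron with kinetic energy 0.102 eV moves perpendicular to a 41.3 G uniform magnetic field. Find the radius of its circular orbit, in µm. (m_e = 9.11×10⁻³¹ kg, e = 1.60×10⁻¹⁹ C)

r ≈ 261 µm

Convert the energy: K = 0.102 eV = 1.63×10^-20 J.
v = √(2K/m) = √(2·1.63×10^-20/9.11×10^-31) = 1.89×10^5 m/s.
r = mv/(qB) = (9.11×10^-31)(1.89×10^5) / [(1×1.60×10^-19)(4.13×10^-3)] = 2.61×10^-4 m.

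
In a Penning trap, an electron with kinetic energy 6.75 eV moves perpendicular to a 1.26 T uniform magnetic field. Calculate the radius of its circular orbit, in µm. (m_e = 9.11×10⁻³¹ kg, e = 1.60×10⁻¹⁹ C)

Convert the energy: K = 6.75 eV = 1.08×10^-18 J.
v = √(2K/m) = √(2·1.08×10^-18/9.11×10^-31) = 1.54×10^6 m/s.
r = mv/(qB) = (9.11×10^-31)(1.54×10^6) / [(1×1.60×10^-19)(1.26)] = 6.96×10^-6 m.

r ≈ 6.96 µm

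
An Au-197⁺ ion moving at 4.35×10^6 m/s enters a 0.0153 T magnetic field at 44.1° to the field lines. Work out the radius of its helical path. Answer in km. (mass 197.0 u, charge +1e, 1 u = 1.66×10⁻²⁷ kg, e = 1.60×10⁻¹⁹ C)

r ≈ 0.404 km

Only the perpendicular component v⊥ = v sin44.1° = 3.03×10^6 m/s is bent by the field.
r = m v⊥ /(qB) = (3.27×10^-25)(3.03×10^6) / [(1×1.60×10^-19)(0.0153)] = 404 m.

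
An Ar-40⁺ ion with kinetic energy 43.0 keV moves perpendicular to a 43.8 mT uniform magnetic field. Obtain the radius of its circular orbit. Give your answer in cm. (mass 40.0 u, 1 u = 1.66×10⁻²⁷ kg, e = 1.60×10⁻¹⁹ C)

r ≈ 431 cm

Convert the energy: K = 43.0 keV = 6.88×10^-15 J.
v = √(2K/m) = √(2·6.88×10^-15/6.64×10^-26) = 4.55×10^5 m/s.
r = mv/(qB) = (6.64×10^-26)(4.55×10^5) / [(1×1.60×10^-19)(0.0438)] = 4.31 m.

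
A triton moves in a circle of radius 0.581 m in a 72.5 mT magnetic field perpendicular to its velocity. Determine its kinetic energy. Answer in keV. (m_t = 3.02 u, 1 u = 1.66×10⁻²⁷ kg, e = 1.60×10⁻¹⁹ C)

K ≈ 28.3 keV

v = qBr/m = (1×1.60×10^-19)(0.0725)(0.581) / (5.01×10^-27) = 1.34×10^6 m/s.
K = ½mv² = 0.5·(5.01×10^-27)·(1.34×10^6)² = 4.53×10^-15 J = 28.3 keV.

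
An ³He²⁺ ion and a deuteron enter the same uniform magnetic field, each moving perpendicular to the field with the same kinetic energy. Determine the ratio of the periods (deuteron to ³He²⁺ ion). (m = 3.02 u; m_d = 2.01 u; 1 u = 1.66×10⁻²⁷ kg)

T = 2πm/(qB) is independent of speed, so T₂/T₁ = (m₂/q₂)/(m₁/q₁).
T_{deuteron}/T_{³He²⁺ ion} = (3.34×10^-27/1e) / (5.01×10^-27/2e) = 1.33.

ratio ≈ 1.33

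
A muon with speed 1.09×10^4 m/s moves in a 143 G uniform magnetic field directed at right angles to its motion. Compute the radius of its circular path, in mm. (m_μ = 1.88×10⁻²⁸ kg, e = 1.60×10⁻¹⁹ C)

r ≈ 0.896 mm

The magnetic force provides the centripetal force: qvB = mv²/r, so r = mv/(qB).
r = (1.88×10^-28 kg)(1.09×10^4 m/s) / [(1×1.60×10^-19 C)(0.0143 T)] = 8.96×10^-4 m.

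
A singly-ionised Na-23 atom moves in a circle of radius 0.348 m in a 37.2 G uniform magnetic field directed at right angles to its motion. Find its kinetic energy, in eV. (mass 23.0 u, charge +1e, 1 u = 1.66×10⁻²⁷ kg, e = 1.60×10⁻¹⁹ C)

v = qBr/m = (1×1.60×10^-19)(3.72×10^-3)(0.348) / (3.82×10^-26) = 5430 m/s.
K = ½mv² = 0.5·(3.82×10^-26)·(5430)² = 5.62×10^-19 J = 3.51 eV.

K ≈ 3.51 eV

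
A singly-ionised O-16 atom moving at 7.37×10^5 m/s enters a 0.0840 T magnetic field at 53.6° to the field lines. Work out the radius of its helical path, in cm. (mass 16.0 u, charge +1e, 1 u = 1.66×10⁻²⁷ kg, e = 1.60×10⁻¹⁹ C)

Only the perpendicular component v⊥ = v sin53.6° = 5.93×10^5 m/s is bent by the field.
r = m v⊥ /(qB) = (2.66×10^-26)(5.93×10^5) / [(1×1.60×10^-19)(0.0840)] = 1.17 m.

r ≈ 117 cm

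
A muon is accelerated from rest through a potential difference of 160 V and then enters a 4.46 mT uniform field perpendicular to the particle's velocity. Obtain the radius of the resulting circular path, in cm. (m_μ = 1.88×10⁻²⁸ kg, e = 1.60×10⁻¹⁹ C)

r ≈ 13.7 cm

The kinetic energy gained is K = qV = (1×1.60×10^-19)(160) = 2.56×10^-17 J.
v = √(2K/m) = 5.22×10^5 m/s.
r = mv/(qB) = (1.88×10^-28)(5.22×10^5) / [(1×1.60×10^-19)(4.46×10^-3)] = 0.137 m.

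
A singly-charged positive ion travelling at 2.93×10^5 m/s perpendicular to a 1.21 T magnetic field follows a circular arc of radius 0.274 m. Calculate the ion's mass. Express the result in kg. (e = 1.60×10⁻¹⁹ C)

m ≈ 1.81×10^-25 kg

qvB = mv²/r ⇒ m = qBr/v.
m = (1×1.60×10^-19)(1.21)(0.274) / (2.93×10^5) = 1.81×10^-25 kg.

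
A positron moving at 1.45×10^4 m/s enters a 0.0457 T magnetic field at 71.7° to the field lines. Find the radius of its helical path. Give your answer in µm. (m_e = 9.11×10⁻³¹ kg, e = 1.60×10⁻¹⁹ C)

r ≈ 1.72 µm

Only the perpendicular component v⊥ = v sin71.7° = 1.38×10^4 m/s is bent by the field.
r = m v⊥ /(qB) = (9.11×10^-31)(1.38×10^4) / [(1×1.60×10^-19)(0.0457)] = 1.72×10^-6 m.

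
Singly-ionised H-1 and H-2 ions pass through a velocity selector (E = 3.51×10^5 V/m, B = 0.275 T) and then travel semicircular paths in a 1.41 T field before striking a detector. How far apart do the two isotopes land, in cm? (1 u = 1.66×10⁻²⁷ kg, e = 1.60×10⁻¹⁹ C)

Both emerge at v = E/B₁ = 1.28×10^6 m/s.
r = mv/(qB₂), so r₁ = 9.392×10^-3 m and r₂ = 0.01878 m, giving Δr = 9.39×10^-3 m.
After a semicircle each ion lands a diameter 2r from the entry slit, so the separation is 2Δr = 0.0188 m.

Δd ≈ 1.88 cm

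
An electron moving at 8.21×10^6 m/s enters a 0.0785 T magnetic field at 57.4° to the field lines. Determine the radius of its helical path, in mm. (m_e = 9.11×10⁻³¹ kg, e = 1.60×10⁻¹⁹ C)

Only the perpendicular component v⊥ = v sin57.4° = 6.92×10^6 m/s is bent by the field.
r = m v⊥ /(qB) = (9.11×10^-31)(6.92×10^6) / [(1×1.60×10^-19)(0.0785)] = 5.02×10^-4 m.

r ≈ 0.502 mm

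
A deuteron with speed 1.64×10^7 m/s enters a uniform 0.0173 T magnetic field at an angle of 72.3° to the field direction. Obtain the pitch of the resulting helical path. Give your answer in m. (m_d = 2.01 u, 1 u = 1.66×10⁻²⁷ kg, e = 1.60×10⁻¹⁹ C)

pitch ≈ 37.8 m

The velocity component along B is v∥ = v cos72.3° = 4.99×10^6 m/s.
The cyclotron period T = 2πm/(qB) = 7.57×10^-6 s is set by m, q, B alone.
Pitch = v∥·T = (4.99×10^6)(7.57×10^-6) = 37.8 m.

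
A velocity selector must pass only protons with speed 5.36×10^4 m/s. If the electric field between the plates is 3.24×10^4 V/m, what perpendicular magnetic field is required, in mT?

B ≈ 604 mT

qE = qvB ⇒ B = E/v = (3.24×10^4) / (5.36×10^4) = 0.604 T.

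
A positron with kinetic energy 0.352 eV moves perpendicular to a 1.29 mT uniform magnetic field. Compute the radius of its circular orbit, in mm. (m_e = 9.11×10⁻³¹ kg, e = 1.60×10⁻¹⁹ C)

r ≈ 1.55 mm

Convert the energy: K = 0.352 eV = 5.63×10^-20 J.
v = √(2K/m) = √(2·5.63×10^-20/9.11×10^-31) = 3.52×10^5 m/s.
r = mv/(qB) = (9.11×10^-31)(3.52×10^5) / [(1×1.60×10^-19)(1.29×10^-3)] = 1.55×10^-3 m.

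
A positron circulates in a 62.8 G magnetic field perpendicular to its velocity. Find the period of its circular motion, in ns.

The cyclotron period is independent of speed: T = 2πm/(qB).
T = 2π(9.11×10^-31) / [(1×1.60×10^-19)(6.28×10^-3)] = 5.70×10^-9 s.

T ≈ 5.70 ns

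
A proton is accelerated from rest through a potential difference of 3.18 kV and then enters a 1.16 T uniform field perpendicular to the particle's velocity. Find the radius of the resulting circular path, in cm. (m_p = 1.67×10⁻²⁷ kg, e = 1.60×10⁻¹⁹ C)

The kinetic energy gained is K = qV = (1×1.60×10^-19)(3180) = 5.09×10^-16 J.
v = √(2K/m) = 7.81×10^5 m/s.
r = mv/(qB) = (1.67×10^-27)(7.81×10^5) / [(1×1.60×10^-19)(1.16)] = 7.02×10^-3 m.

r ≈ 0.702 cm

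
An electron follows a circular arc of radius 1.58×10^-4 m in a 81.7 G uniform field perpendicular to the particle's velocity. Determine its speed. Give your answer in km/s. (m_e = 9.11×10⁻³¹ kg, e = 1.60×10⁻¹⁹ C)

v ≈ 227 km/s

From qvB = mv²/r, v = qBr/m.
v = (1×1.60×10^-19)(8.17×10^-3)(1.58×10^-4) / (9.11×10^-31) = 2.27×10^5 m/s.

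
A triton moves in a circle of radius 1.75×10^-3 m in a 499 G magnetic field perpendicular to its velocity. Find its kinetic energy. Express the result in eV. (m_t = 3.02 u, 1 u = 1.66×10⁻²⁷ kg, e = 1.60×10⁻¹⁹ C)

K ≈ 0.122 eV

v = qBr/m = (1×1.60×10^-19)(0.0499)(1.75×10^-3) / (5.01×10^-27) = 2790 m/s.
K = ½mv² = 0.5·(5.01×10^-27)·(2790)² = 1.95×10^-20 J = 0.122 eV.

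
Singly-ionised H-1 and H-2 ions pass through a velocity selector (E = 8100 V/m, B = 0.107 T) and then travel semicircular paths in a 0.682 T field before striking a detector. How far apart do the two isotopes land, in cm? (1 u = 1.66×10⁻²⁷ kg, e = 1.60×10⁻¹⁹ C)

Both emerge at v = E/B₁ = 7.57×10^4 m/s.
r = mv/(qB₂), so r₁ = 1.15×10^-3 m and r₂ = 2.30×10^-3 m, giving Δr = 1.15×10^-3 m.
After a semicircle each ion lands a diameter 2r from the entry slit, so the separation is 2Δr = 2.30×10^-3 m.

Δd ≈ 0.230 cm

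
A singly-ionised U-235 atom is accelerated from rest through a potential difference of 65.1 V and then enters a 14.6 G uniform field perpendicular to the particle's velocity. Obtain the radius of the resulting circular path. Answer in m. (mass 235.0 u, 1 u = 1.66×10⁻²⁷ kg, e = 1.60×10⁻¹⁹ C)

r ≈ 12.2 m

The kinetic energy gained is K = qV = (1×1.60×10^-19)(65.1) = 1.04×10^-17 J.
v = √(2K/m) = 7310 m/s.
r = mv/(qB) = (3.90×10^-25)(7310) / [(1×1.60×10^-19)(1.46×10^-3)] = 12.2 m.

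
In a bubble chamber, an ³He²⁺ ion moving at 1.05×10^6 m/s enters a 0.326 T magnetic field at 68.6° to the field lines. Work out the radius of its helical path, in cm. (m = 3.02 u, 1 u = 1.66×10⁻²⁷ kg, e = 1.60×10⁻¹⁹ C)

r ≈ 4.70 cm

Only the perpendicular component v⊥ = v sin68.6° = 9.78×10^5 m/s is bent by the field.
r = m v⊥ /(qB) = (5.01×10^-27)(9.78×10^5) / [(2×1.60×10^-19)(0.326)] = 0.0470 m.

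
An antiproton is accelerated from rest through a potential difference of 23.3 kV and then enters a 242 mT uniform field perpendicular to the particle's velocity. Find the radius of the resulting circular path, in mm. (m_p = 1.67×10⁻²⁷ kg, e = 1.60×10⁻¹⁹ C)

The kinetic energy gained is K = qV = (1×1.60×10^-19)(2.33×10^4) = 3.73×10^-15 J.
v = √(2K/m) = 2.11×10^6 m/s.
r = mv/(qB) = (1.67×10^-27)(2.11×10^6) / [(1×1.60×10^-19)(0.242)] = 0.0911 m.

r ≈ 91.1 mm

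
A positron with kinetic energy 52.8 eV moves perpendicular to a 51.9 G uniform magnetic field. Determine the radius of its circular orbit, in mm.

r ≈ 4.72 mm

Convert the energy: K = 52.8 eV = 8.45×10^-18 J.
v = √(2K/m) = √(2·8.45×10^-18/9.11×10^-31) = 4.31×10^6 m/s.
r = mv/(qB) = (9.11×10^-31)(4.31×10^6) / [(1×1.60×10^-19)(5.19×10^-3)] = 4.72×10^-3 m.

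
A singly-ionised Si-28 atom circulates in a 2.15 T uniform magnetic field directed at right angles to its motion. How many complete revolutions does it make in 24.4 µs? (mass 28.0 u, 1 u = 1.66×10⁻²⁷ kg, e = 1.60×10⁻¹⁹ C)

N = 28

T = 2πm/(qB) = 2π(4.648×10^-26) / [(1×1.60×10^-19)(2.15)] = 8.4896×10^-7 s.
N = t/T = 2.44×10^-5 / 8.4896×10^-7 ≈ 28.74, so 28 complete revolutions.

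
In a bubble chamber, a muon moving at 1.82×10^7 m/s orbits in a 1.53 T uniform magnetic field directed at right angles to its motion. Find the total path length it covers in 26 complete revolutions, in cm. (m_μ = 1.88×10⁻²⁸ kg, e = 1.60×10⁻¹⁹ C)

L ≈ 228 cm

r = mv/(qB) = 0.0140 m, so one revolution covers 2πr = 0.0878 m.
In 26 revolutions: L = 26·2πr = 2.28 m.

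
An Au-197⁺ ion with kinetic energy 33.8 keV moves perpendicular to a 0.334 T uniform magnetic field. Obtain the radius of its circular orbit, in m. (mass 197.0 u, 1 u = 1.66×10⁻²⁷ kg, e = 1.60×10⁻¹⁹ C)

r ≈ 1.11 m

Convert the energy: K = 33.8 keV = 5.41×10^-15 J.
v = √(2K/m) = √(2·5.41×10^-15/3.27×10^-25) = 1.82×10^5 m/s.
r = mv/(qB) = (3.27×10^-25)(1.82×10^5) / [(1×1.60×10^-19)(0.334)] = 1.11 m.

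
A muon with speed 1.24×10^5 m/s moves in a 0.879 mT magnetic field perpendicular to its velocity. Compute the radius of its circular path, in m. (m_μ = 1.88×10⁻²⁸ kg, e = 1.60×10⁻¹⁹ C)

The magnetic force provides the centripetal force: qvB = mv²/r, so r = mv/(qB).
r = (1.88×10^-28 kg)(1.24×10^5 m/s) / [(1×1.60×10^-19 C)(8.79×10^-4 T)] = 0.166 m.

r ≈ 0.166 m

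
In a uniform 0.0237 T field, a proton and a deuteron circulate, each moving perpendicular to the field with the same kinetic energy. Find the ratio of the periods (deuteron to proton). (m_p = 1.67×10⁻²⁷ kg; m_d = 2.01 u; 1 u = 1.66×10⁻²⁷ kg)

T = 2πm/(qB) is independent of speed, so T₂/T₁ = (m₂/q₂)/(m₁/q₁).
T_{deuteron}/T_{proton} = (3.34×10^-27/1e) / (1.67×10^-27/1e) = 2.00.

ratio ≈ 2.00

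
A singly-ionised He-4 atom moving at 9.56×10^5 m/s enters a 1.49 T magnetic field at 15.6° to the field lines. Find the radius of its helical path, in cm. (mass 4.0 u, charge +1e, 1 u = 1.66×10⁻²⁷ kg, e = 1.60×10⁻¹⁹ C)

r ≈ 0.716 cm

Only the perpendicular component v⊥ = v sin15.6° = 2.57×10^5 m/s is bent by the field.
r = m v⊥ /(qB) = (6.64×10^-27)(2.57×10^5) / [(1×1.60×10^-19)(1.49)] = 7.16×10^-3 m.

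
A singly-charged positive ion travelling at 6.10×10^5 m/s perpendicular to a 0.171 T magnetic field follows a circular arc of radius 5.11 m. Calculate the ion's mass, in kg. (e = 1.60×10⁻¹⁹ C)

m ≈ 2.29×10^-25 kg

qvB = mv²/r ⇒ m = qBr/v.
m = (1×1.60×10^-19)(0.171)(5.11) / (6.10×10^5) = 2.29×10^-25 kg.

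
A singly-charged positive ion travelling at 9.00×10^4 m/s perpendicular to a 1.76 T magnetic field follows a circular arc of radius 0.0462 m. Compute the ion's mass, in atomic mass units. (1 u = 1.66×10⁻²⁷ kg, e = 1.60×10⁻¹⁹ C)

m ≈ 87.1 u

qvB = mv²/r ⇒ m = qBr/v.
m = (1×1.60×10^-19)(1.76)(0.0462) / (9.00×10^4) = 1.45×10^-25 kg = 87.1 u.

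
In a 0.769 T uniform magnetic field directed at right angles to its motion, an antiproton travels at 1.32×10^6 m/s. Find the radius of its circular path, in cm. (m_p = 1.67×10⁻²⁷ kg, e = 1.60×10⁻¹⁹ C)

The magnetic force provides the centripetal force: qvB = mv²/r, so r = mv/(qB).
r = (1.67×10^-27 kg)(1.32×10^6 m/s) / [(1×1.60×10^-19 C)(0.769 T)] = 0.0179 m.

r ≈ 1.79 cm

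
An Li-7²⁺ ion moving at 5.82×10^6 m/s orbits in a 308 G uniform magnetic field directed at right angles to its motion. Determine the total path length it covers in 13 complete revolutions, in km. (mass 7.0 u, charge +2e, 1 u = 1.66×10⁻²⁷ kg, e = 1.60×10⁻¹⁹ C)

r = mv/(qB) = 6.86 m, so one revolution covers 2πr = 43.1 m.
In 13 revolutions: L = 13·2πr = 560 m.

L ≈ 0.560 km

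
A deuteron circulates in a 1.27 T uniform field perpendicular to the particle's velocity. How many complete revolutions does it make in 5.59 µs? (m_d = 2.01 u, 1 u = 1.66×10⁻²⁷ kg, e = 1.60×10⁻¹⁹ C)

N = 54

T = 2πm/(qB) = 2π(3.3366×10^-27) / [(1×1.60×10^-19)(1.27)] = 1.0317×10^-7 s.
N = t/T = 5.59×10^-6 / 1.0317×10^-7 ≈ 54.18, so 54 complete revolutions.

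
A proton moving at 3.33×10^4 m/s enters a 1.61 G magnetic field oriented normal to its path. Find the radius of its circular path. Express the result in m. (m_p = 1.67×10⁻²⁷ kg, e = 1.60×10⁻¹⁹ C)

The magnetic force provides the centripetal force: qvB = mv²/r, so r = mv/(qB).
r = (1.67×10^-27 kg)(3.33×10^4 m/s) / [(1×1.60×10^-19 C)(1.61×10^-4 T)] = 2.16 m.

r ≈ 2.16 m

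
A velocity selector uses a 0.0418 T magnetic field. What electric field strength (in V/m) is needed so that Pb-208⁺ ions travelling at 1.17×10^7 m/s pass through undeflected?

qE = qvB ⇒ E = vB = (1.17×10^7)(0.0418) = 4.89×10^5 V/m.

E ≈ 4.89×10^5 V/m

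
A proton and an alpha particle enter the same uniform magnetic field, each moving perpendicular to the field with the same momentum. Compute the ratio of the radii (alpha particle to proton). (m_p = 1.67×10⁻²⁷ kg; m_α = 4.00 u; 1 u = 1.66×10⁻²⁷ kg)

ratio ≈ 0.500

r = p/(qB) ⇒ at equal p, r ∝ 1/q.
r_{alpha particle}/r_{proton} = 0.500.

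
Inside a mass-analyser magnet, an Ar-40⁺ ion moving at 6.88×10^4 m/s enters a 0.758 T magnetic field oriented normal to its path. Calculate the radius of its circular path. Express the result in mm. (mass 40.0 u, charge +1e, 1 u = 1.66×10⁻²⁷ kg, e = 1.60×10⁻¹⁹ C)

The magnetic force provides the centripetal force: qvB = mv²/r, so r = mv/(qB).
r = (6.64×10^-26 kg)(6.88×10^4 m/s) / [(1×1.60×10^-19 C)(0.758 T)] = 0.0377 m.

r ≈ 37.7 mm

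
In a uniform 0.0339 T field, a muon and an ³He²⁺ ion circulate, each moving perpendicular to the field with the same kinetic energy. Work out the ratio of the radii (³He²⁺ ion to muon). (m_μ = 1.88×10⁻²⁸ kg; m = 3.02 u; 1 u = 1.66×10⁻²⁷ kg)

r = √(2mK)/(qB) ⇒ at equal K, r ∝ √m/q.
r_{³He²⁺ ion}/r_{muon} = 2.58.

ratio ≈ 2.58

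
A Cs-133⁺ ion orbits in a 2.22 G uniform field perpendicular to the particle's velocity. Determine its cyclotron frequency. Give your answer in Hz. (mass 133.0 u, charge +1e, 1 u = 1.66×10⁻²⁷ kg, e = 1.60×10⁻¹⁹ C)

f = qB/(2πm) = (1×1.60×10^-19)(2.22×10^-4) / [2π(2.21×10^-25)] = 25.6 Hz.

f ≈ 25.6 Hz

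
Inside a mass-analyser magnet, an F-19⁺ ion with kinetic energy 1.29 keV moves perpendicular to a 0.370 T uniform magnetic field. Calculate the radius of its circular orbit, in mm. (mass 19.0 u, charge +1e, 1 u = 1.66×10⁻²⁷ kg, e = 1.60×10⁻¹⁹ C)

r ≈ 61.0 mm

Convert the energy: K = 1.29 keV = 2.06×10^-16 J.
v = √(2K/m) = √(2·2.06×10^-16/3.15×10^-26) = 1.14×10^5 m/s.
r = mv/(qB) = (3.15×10^-26)(1.14×10^5) / [(1×1.60×10^-19)(0.370)] = 0.0610 m.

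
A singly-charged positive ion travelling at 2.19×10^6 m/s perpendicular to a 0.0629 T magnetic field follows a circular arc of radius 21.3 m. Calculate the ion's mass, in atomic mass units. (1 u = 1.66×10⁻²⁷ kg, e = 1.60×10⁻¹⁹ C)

qvB = mv²/r ⇒ m = qBr/v.
m = (1×1.60×10^-19)(0.0629)(21.3) / (2.19×10^6) = 9.79×10^-26 kg = 59.0 u.

m ≈ 59.0 u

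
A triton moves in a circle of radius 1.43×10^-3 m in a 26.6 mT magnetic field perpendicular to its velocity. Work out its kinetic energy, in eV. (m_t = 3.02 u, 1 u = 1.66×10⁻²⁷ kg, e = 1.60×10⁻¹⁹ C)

K ≈ 0.0231 eV

v = qBr/m = (1×1.60×10^-19)(0.0266)(1.43×10^-3) / (5.01×10^-27) = 1210 m/s.
K = ½mv² = 0.5·(5.01×10^-27)·(1210)² = 3.69×10^-21 J = 0.0231 eV.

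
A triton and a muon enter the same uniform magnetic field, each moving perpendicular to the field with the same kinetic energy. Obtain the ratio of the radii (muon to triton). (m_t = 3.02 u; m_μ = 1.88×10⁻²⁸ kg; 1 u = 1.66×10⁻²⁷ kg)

r = √(2mK)/(qB) ⇒ at equal K, r ∝ √m/q.
r_{muon}/r_{triton} = 0.194.

ratio ≈ 0.194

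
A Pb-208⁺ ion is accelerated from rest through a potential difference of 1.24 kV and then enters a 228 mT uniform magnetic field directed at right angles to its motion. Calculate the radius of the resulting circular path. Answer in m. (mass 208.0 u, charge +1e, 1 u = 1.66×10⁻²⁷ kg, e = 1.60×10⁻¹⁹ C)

r ≈ 0.321 m

The kinetic energy gained is K = qV = (1×1.60×10^-19)(1240) = 1.98×10^-16 J.
v = √(2K/m) = 3.39×10^4 m/s.
r = mv/(qB) = (3.45×10^-25)(3.39×10^4) / [(1×1.60×10^-19)(0.228)] = 0.321 m.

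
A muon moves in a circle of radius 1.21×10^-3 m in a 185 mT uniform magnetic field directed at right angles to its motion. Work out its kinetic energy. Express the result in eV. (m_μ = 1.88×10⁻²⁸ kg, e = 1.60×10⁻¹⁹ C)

v = qBr/m = (1×1.60×10^-19)(0.185)(1.21×10^-3) / (1.88×10^-28) = 1.91×10^5 m/s.
K = ½mv² = 0.5·(1.88×10^-28)·(1.91×10^5)² = 3.41×10^-18 J = 21.3 eV.

K ≈ 21.3 eV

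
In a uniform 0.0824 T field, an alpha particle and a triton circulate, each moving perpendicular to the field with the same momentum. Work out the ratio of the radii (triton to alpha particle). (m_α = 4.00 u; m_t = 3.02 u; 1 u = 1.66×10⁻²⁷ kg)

r = p/(qB) ⇒ at equal p, r ∝ 1/q.
r_{triton}/r_{alpha particle} = 2.00.

ratio ≈ 2.00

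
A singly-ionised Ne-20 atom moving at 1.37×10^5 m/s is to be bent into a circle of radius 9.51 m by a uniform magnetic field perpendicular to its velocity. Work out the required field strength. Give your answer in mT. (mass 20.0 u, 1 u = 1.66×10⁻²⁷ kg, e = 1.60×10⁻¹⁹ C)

B ≈ 2.99 mT

qvB = mv²/r gives B = mv/(qr).
B = (3.32×10^-26)(1.37×10^5) / [(1×1.60×10^-19)(9.51)] = 2.99×10^-3 T.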